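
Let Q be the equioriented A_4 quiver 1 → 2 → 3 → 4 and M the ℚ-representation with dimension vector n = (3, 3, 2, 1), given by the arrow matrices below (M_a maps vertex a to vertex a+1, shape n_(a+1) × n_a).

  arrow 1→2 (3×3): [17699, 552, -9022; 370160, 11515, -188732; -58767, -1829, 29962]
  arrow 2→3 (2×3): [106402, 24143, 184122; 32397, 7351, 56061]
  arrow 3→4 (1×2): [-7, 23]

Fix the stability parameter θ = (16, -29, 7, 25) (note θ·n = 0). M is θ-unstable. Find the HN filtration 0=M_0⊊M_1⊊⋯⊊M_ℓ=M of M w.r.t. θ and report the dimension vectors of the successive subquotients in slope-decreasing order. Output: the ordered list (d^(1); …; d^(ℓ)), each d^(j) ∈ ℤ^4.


Interval decomposition of M: I[1,2], I[1,3], I[1,4].
HN type (ℓ=3): μ^(1)=25; μ^(2)=7; μ^(3)=-13/2

((0, 0, 0, 1); (0, 0, 2, 0); (3, 3, 0, 0))


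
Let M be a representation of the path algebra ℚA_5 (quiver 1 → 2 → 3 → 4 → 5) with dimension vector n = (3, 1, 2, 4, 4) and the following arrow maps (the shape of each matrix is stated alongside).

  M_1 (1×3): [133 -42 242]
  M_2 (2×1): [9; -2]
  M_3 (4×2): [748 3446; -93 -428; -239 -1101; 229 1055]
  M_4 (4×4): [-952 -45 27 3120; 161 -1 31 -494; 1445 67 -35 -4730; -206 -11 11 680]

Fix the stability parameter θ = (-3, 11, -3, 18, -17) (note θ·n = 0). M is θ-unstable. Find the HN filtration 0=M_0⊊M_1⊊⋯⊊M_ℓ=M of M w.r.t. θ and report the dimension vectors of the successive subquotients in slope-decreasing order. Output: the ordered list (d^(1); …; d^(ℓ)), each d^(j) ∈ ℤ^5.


Via rank(M_{q-1}∘⋯∘M_p): M ≅ I[1,1]^2, I[1,5], I[3,5], I[4,4], I[4,5], I[5,5].
μ_θ-semistable layers: μ^(1)=18; μ^(2)=9/4; μ^(3)=1/2; μ^(4)=-3; μ^(5)=-17

((0, 0, 0, 1, 0); (0, 1, 1, 1, 1); (0, 0, 0, 2, 2); (3, 0, 1, 0, 0); (0, 0, 0, 0, 1))


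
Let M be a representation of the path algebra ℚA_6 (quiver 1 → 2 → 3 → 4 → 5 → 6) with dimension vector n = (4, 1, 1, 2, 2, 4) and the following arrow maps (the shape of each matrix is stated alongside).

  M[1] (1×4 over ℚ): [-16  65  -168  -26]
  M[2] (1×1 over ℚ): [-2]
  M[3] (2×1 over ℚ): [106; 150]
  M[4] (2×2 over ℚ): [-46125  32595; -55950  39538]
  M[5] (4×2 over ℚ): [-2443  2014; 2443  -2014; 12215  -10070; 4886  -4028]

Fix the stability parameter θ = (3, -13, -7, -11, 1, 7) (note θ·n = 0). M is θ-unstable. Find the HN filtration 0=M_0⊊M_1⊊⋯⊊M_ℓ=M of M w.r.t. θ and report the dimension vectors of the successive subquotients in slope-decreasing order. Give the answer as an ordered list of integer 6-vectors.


Barcode: M ≅ I[1,1]^3, I[1,4], I[4,6], I[5,5], I[6,6]^3. HN layers by μ_θ (5 steps, strictly decreasing):
  μ^(1)=7; μ^(2)=3; μ^(3)=1; μ^(4)=-7; μ^(5)=-11

((0, 0, 0, 0, 0, 4); (3, 0, 0, 0, 0, 0); (0, 0, 0, 0, 2, 0); (1, 1, 1, 1, 0, 0); (0, 0, 0, 1, 0, 0))


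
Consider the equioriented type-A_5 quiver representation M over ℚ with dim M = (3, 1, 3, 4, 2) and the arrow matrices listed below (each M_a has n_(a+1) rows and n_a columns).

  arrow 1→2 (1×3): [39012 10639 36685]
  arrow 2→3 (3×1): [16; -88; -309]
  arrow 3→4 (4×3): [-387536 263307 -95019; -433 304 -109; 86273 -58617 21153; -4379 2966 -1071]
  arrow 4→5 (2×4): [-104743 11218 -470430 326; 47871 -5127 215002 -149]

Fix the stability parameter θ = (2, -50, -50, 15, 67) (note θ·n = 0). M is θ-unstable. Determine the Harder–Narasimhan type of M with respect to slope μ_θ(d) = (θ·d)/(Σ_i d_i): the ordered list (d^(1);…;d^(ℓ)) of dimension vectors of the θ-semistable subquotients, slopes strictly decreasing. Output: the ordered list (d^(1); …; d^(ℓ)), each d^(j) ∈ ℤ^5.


Interval decomposition of M: I[1,1]^2, I[1,5], I[3,4], I[3,5], I[4,4].
HN type (ℓ=5): μ^(1)=67; μ^(2)=15; μ^(3)=2; μ^(4)=-98/3; μ^(5)=-50

((0, 0, 0, 0, 2); (0, 0, 0, 4, 0); (2, 0, 0, 0, 0); (1, 1, 1, 0, 0); (0, 0, 2, 0, 0))


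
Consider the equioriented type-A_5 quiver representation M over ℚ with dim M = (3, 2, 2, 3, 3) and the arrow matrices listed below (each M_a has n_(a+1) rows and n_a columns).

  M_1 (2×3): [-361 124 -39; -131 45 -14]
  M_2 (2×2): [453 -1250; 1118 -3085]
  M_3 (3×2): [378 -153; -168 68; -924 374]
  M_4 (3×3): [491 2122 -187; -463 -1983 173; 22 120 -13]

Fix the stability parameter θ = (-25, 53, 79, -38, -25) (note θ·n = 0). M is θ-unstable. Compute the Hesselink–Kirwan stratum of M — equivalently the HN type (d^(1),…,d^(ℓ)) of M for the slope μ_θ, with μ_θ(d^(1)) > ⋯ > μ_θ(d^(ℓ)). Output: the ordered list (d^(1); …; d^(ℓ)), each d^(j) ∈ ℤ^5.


Barcode: M ≅ I[1,1], I[1,3], I[1,5], I[4,5]^2. HN layers by μ_θ (5 steps, strictly decreasing):
  μ^(1)=79; μ^(2)=53; μ^(3)=69/4; μ^(4)=-25; μ^(5)=-38

((0, 0, 1, 0, 0); (0, 1, 0, 0, 0); (0, 1, 1, 1, 1); (3, 0, 0, 0, 2); (0, 0, 0, 2, 0))


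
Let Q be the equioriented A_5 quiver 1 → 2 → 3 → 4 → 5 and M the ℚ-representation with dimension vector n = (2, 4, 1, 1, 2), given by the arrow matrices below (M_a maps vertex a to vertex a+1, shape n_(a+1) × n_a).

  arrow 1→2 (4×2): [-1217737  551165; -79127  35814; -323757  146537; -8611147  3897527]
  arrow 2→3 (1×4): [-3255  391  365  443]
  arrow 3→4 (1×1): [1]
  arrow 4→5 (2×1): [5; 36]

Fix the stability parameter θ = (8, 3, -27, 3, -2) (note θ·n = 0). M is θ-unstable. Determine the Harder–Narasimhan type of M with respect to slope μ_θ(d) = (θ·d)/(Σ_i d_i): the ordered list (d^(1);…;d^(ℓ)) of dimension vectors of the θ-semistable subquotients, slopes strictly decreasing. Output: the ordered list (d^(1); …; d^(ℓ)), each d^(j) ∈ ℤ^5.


Interval decomposition of M: I[1,2], I[1,5], I[2,2]^2, I[5,5].
HN type (ℓ=5): μ^(1)=11/2; μ^(2)=3; μ^(3)=1/2; μ^(4)=-2; μ^(5)=-16/3

((1, 1, 0, 0, 0); (0, 2, 0, 0, 0); (0, 0, 0, 1, 1); (0, 0, 0, 0, 1); (1, 1, 1, 0, 0))


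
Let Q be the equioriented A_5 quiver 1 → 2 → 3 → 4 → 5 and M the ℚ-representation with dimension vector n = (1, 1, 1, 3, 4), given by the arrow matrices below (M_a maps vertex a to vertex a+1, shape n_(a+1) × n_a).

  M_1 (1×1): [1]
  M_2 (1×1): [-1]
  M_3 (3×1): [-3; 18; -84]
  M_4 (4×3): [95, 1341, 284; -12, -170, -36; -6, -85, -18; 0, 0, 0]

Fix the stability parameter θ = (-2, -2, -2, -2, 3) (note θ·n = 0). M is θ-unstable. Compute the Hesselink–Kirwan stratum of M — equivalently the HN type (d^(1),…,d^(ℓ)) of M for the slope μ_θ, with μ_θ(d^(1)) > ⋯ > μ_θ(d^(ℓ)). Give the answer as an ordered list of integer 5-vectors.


Interval decomposition of M: I[1,5], I[4,4], I[4,5], I[5,5]^2.
HN type (ℓ=2): μ^(1)=3; μ^(2)=-2

((0, 0, 0, 0, 4); (1, 1, 1, 3, 0))


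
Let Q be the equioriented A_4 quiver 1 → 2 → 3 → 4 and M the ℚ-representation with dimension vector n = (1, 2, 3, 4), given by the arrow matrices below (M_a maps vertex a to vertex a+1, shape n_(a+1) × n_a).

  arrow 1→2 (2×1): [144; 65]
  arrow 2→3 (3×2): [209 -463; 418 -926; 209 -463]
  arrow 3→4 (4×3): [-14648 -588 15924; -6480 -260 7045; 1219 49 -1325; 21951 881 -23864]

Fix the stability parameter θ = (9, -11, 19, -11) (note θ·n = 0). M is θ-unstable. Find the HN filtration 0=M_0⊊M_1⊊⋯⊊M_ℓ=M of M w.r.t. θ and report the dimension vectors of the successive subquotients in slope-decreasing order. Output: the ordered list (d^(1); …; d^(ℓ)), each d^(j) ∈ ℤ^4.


Interval decomposition of M: I[1,4], I[2,2], I[3,4]^2, I[4,4].
HN type (ℓ=3): μ^(1)=4; μ^(2)=-1; μ^(3)=-11

((0, 0, 3, 3); (1, 1, 0, 0); (0, 1, 0, 1))


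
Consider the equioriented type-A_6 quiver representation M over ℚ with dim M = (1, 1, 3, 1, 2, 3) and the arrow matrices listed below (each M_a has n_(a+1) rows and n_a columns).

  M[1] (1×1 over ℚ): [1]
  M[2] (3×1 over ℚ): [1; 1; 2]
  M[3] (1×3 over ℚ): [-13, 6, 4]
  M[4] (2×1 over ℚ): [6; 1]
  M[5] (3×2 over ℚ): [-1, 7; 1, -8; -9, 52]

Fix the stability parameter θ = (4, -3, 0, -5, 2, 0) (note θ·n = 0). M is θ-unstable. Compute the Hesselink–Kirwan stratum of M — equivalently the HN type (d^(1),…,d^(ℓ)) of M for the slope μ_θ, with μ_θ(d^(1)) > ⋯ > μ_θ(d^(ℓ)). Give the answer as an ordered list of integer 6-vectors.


Interval decomposition of M: I[1,6], I[3,3]^2, I[5,6], I[6,6].
HN type (ℓ=3): μ^(1)=1; μ^(2)=0; μ^(3)=-1

((0, 0, 0, 0, 2, 2); (0, 0, 2, 0, 0, 1); (1, 1, 1, 1, 0, 0))


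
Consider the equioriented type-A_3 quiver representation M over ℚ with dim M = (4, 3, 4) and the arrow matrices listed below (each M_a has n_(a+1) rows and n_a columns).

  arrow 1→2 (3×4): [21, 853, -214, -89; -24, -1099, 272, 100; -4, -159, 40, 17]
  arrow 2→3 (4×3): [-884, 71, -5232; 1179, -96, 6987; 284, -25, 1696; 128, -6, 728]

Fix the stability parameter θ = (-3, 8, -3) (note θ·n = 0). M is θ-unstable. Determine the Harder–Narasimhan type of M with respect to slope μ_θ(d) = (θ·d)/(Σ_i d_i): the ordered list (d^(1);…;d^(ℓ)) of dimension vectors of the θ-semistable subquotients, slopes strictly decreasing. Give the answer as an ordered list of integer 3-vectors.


Via rank(M_{q-1}∘⋯∘M_p): M ≅ I[1,1], I[1,2], I[1,3]^2, I[3,3]^2.
μ_θ-semistable layers: μ^(1)=8; μ^(2)=5/2; μ^(3)=-3

((0, 1, 0); (0, 2, 2); (4, 0, 2))


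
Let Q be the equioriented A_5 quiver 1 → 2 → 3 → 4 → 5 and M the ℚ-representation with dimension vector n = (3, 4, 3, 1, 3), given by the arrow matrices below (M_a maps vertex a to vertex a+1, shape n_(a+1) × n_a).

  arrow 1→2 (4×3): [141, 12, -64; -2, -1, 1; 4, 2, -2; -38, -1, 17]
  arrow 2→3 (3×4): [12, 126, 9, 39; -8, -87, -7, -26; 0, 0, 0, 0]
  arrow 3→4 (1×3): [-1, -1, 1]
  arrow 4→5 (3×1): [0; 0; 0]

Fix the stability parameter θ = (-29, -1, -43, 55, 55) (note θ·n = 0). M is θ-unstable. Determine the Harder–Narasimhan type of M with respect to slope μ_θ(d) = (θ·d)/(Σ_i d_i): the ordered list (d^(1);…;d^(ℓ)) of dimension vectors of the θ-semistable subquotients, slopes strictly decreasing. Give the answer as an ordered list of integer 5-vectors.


Interval decomposition of M: I[1,1], I[1,2], I[1,3], I[2,2], I[2,4], I[3,3], I[5,5]^3.
HN type (ℓ=5): μ^(1)=55; μ^(2)=-1; μ^(3)=-22; μ^(4)=-29; μ^(5)=-43

((0, 0, 0, 1, 3); (0, 2, 0, 0, 0); (0, 2, 2, 0, 0); (3, 0, 0, 0, 0); (0, 0, 1, 0, 0))


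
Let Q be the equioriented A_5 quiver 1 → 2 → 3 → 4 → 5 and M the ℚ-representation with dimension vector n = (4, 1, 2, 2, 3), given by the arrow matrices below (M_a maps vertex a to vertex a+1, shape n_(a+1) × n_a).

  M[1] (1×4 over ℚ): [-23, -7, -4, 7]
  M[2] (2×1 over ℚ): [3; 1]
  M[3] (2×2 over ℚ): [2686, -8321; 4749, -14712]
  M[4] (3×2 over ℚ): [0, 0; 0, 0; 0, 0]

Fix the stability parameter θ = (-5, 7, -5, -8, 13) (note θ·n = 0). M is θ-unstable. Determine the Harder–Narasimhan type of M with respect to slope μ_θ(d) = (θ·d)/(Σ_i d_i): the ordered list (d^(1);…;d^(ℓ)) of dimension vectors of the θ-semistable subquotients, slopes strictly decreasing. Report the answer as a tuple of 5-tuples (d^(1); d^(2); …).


Interval decomposition of M: I[1,1]^3, I[1,4], I[3,4], I[5,5]^3.
HN type (ℓ=4): μ^(1)=13; μ^(2)=-2; μ^(3)=-5; μ^(4)=-13/2

((0, 0, 0, 0, 3); (0, 1, 1, 1, 0); (4, 0, 0, 0, 0); (0, 0, 1, 1, 0))


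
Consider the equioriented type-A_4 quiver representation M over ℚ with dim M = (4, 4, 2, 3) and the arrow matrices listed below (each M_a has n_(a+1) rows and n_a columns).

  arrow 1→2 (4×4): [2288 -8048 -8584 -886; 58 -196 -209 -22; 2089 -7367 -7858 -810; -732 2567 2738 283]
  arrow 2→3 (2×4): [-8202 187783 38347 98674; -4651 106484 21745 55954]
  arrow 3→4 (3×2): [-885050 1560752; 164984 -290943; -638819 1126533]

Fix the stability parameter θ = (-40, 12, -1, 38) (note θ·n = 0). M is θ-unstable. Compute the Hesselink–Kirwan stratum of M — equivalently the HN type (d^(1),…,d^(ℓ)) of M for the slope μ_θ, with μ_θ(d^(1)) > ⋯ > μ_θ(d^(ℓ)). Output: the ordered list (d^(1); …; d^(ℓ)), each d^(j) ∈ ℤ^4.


Via rank(M_{q-1}∘⋯∘M_p): M ≅ I[1,2]^2, I[1,4]^2, I[4,4].
μ_θ-semistable layers: μ^(1)=38; μ^(2)=12; μ^(3)=11/2; μ^(4)=-40

((0, 0, 0, 3); (0, 2, 0, 0); (0, 2, 2, 0); (4, 0, 0, 0))


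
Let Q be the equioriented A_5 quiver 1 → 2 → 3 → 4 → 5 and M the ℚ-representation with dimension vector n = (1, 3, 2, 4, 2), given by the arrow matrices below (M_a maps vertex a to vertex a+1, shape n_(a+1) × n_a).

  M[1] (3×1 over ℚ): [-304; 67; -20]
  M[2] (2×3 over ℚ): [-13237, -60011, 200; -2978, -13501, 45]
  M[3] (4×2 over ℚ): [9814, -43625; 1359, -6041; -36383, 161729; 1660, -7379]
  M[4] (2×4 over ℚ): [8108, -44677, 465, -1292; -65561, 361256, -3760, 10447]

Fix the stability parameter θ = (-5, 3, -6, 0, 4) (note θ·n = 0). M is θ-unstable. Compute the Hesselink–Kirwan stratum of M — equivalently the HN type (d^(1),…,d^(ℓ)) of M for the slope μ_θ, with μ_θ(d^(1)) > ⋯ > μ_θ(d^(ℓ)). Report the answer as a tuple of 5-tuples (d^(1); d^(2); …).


Via rank(M_{q-1}∘⋯∘M_p): M ≅ I[1,5], I[2,2], I[2,5], I[4,4]^2.
μ_θ-semistable layers: μ^(1)=4; μ^(2)=3; μ^(3)=0; μ^(4)=-3/2; μ^(5)=-5

((0, 0, 0, 0, 2); (0, 1, 0, 0, 0); (0, 0, 0, 4, 0); (0, 2, 2, 0, 0); (1, 0, 0, 0, 0))


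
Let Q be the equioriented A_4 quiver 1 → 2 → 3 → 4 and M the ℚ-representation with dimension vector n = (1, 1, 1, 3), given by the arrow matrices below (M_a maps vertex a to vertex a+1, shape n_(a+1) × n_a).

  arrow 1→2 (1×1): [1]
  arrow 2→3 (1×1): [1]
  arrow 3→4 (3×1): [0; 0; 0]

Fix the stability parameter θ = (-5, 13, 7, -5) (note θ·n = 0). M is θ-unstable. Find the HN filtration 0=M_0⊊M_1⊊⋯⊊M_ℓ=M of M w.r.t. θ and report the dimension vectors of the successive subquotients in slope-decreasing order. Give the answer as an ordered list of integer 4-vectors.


Interval decomposition of M: I[1,3], I[4,4]^3.
HN type (ℓ=2): μ^(1)=10; μ^(2)=-5

((0, 1, 1, 0); (1, 0, 0, 3))


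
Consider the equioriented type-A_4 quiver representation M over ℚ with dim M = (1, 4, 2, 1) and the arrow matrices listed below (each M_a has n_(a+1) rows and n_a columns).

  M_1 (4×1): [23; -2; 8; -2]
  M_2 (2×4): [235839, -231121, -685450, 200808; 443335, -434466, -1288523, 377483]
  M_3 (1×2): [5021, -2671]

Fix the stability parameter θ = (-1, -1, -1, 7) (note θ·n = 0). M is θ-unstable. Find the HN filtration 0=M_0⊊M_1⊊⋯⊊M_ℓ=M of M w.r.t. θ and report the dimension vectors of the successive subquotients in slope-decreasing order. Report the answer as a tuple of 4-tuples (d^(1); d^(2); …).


Interval decomposition of M: I[1,4], I[2,2]^2, I[2,3].
HN type (ℓ=2): μ^(1)=7; μ^(2)=-1

((0, 0, 0, 1); (1, 4, 2, 0))


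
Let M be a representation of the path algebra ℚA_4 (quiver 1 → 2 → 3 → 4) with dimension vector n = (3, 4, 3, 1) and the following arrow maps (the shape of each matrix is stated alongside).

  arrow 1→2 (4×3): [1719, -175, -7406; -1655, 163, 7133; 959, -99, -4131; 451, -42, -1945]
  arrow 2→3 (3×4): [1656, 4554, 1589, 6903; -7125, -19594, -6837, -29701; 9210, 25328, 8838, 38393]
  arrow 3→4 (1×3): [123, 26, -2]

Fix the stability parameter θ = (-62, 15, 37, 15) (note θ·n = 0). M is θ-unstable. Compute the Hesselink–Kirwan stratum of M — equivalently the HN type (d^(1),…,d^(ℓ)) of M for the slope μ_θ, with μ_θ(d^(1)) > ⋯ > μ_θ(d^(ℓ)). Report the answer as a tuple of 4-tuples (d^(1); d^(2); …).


Via rank(M_{q-1}∘⋯∘M_p): M ≅ I[1,3]^2, I[1,4], I[2,2].
μ_θ-semistable layers: μ^(1)=37; μ^(2)=26; μ^(3)=15; μ^(4)=-62

((0, 0, 2, 0); (0, 0, 1, 1); (0, 4, 0, 0); (3, 0, 0, 0))


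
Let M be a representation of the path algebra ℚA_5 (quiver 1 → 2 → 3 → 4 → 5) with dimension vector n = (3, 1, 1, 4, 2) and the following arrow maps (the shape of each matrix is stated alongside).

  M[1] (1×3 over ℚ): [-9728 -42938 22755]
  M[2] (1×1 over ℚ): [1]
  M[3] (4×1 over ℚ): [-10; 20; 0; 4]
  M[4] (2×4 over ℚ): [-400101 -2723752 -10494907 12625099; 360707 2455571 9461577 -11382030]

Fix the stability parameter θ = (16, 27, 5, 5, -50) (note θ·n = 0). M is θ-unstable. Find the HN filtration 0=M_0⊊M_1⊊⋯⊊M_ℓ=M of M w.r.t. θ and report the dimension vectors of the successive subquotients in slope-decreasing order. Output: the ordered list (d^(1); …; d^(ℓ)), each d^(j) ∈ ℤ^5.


Barcode: M ≅ I[1,1]^2, I[1,5], I[4,4]^2, I[4,5]. HN layers by μ_θ (4 steps, strictly decreasing):
  μ^(1)=16; μ^(2)=5; μ^(3)=3/5; μ^(4)=-45/2

((2, 0, 0, 0, 0); (0, 0, 0, 2, 0); (1, 1, 1, 1, 1); (0, 0, 0, 1, 1))


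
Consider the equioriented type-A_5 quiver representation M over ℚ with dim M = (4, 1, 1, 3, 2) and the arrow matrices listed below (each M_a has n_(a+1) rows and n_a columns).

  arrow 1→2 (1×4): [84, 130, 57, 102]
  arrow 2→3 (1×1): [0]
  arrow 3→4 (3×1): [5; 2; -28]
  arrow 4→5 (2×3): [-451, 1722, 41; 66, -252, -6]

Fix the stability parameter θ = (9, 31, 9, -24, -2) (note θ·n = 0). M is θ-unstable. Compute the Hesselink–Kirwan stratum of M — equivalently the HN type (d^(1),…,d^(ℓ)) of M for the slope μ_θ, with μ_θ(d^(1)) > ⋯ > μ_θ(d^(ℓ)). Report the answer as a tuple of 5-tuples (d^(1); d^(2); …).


Barcode: M ≅ I[1,1]^3, I[1,2], I[3,5], I[4,4]^2, I[5,5]. HN layers by μ_θ (5 steps, strictly decreasing):
  μ^(1)=31; μ^(2)=9; μ^(3)=-2; μ^(4)=-15/2; μ^(5)=-24

((0, 1, 0, 0, 0); (4, 0, 0, 0, 0); (0, 0, 0, 0, 2); (0, 0, 1, 1, 0); (0, 0, 0, 2, 0))


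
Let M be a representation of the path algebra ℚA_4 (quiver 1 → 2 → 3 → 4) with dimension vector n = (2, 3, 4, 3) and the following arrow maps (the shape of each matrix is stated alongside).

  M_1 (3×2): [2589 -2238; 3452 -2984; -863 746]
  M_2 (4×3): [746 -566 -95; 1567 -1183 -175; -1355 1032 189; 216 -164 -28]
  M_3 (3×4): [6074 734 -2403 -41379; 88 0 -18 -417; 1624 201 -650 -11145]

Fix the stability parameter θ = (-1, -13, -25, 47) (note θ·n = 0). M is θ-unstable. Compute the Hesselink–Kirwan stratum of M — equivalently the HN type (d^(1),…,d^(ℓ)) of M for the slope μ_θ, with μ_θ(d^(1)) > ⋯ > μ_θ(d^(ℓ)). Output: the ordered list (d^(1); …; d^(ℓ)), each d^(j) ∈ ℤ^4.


Interval decomposition of M: I[1,1], I[1,3], I[2,4]^2, I[3,4].
HN type (ℓ=5): μ^(1)=47; μ^(2)=-1; μ^(3)=-13; μ^(4)=-19; μ^(5)=-25

((0, 0, 0, 3); (1, 0, 0, 0); (1, 1, 1, 0); (0, 2, 2, 0); (0, 0, 1, 0))


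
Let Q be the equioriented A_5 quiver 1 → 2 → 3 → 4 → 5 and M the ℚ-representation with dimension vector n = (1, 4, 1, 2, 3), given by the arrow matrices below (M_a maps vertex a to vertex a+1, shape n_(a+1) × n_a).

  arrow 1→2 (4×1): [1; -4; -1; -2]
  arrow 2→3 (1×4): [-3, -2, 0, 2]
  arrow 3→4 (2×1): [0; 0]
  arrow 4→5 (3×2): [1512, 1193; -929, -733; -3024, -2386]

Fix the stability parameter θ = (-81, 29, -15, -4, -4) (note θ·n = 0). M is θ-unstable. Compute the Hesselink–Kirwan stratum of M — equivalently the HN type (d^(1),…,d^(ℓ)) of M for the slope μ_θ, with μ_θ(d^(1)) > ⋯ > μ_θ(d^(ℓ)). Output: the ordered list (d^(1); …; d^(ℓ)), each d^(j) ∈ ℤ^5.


Via rank(M_{q-1}∘⋯∘M_p): M ≅ I[1,3], I[2,2]^3, I[4,5]^2, I[5,5].
μ_θ-semistable layers: μ^(1)=29; μ^(2)=7; μ^(3)=-4; μ^(4)=-81

((0, 3, 0, 0, 0); (0, 1, 1, 0, 0); (0, 0, 0, 2, 3); (1, 0, 0, 0, 0))


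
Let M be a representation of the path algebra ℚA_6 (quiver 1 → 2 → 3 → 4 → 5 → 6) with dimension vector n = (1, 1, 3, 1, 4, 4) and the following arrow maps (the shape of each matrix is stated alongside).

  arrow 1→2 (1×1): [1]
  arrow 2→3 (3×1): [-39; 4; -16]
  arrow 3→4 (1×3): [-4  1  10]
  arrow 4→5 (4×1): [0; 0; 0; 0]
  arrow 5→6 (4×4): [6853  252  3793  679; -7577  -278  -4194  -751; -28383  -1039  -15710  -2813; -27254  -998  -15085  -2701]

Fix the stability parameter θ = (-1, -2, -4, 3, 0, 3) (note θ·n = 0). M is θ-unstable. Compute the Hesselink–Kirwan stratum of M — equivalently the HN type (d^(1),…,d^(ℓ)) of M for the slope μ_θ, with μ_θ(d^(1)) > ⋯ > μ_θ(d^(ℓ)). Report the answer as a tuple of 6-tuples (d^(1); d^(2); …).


Via rank(M_{q-1}∘⋯∘M_p): M ≅ I[1,3], I[3,3], I[3,4], I[5,6]^4.
μ_θ-semistable layers: μ^(1)=3; μ^(2)=0; μ^(3)=-7/3; μ^(4)=-4

((0, 0, 0, 1, 0, 4); (0, 0, 0, 0, 4, 0); (1, 1, 1, 0, 0, 0); (0, 0, 2, 0, 0, 0))


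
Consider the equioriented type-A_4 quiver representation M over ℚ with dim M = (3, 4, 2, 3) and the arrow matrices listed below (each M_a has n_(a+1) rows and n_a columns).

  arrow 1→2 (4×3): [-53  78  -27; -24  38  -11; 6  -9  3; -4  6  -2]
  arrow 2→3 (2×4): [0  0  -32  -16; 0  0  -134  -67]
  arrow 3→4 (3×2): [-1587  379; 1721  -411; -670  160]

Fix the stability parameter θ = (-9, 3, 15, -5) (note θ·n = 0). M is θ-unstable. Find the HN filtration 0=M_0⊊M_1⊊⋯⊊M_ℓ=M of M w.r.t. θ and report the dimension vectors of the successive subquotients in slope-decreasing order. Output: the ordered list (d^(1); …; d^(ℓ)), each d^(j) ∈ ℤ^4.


Via rank(M_{q-1}∘⋯∘M_p): M ≅ I[1,2]^2, I[1,4], I[2,2], I[3,4], I[4,4].
μ_θ-semistable layers: μ^(1)=5; μ^(2)=3; μ^(3)=-5; μ^(4)=-9

((0, 0, 2, 2); (0, 4, 0, 0); (0, 0, 0, 1); (3, 0, 0, 0))


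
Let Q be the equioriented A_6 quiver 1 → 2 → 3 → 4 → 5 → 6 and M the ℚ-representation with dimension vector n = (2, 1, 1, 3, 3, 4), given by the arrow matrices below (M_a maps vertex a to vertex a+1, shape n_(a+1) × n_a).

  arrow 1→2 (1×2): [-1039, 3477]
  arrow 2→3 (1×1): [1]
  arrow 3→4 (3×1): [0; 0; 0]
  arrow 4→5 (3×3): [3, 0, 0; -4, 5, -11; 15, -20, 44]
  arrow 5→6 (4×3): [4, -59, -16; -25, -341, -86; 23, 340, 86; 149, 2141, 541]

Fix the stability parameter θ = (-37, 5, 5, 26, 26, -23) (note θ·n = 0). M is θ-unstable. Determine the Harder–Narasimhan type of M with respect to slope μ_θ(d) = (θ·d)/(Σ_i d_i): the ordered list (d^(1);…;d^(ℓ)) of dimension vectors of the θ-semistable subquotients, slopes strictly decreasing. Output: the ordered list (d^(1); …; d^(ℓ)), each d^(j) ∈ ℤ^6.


Barcode: M ≅ I[1,1], I[1,3], I[4,4], I[4,6]^2, I[5,6], I[6,6]. HN layers by μ_θ (6 steps, strictly decreasing):
  μ^(1)=26; μ^(2)=29/3; μ^(3)=5; μ^(4)=3/2; μ^(5)=-23; μ^(6)=-37

((0, 0, 0, 1, 0, 0); (0, 0, 0, 2, 2, 2); (0, 1, 1, 0, 0, 0); (0, 0, 0, 0, 1, 1); (0, 0, 0, 0, 0, 1); (2, 0, 0, 0, 0, 0))


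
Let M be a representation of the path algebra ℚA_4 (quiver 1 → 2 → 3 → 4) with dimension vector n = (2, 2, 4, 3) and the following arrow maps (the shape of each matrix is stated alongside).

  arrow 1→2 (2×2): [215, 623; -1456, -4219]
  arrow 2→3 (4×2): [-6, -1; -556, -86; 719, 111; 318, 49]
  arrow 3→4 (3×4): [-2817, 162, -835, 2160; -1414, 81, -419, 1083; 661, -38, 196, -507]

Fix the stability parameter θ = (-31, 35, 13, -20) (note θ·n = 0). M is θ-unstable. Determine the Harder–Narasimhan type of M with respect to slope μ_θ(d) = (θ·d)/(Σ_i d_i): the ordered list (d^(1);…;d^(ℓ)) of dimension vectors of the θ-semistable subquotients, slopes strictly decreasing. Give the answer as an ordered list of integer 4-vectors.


Interval decomposition of M: I[1,4]^2, I[3,3], I[3,4].
HN type (ℓ=4): μ^(1)=13; μ^(2)=28/3; μ^(3)=-7/2; μ^(4)=-31

((0, 0, 1, 0); (0, 2, 2, 2); (0, 0, 1, 1); (2, 0, 0, 0))


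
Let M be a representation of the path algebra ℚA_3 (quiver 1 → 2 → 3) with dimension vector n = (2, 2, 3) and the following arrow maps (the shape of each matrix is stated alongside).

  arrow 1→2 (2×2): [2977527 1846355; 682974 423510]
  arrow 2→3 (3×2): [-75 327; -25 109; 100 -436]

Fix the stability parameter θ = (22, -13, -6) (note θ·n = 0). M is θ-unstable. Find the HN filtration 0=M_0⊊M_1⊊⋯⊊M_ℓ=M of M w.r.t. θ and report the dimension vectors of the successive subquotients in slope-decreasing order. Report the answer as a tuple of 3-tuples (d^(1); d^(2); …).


Barcode: M ≅ I[1,1], I[1,3], I[2,2], I[3,3]^2. HN layers by μ_θ (4 steps, strictly decreasing):
  μ^(1)=22; μ^(2)=1; μ^(3)=-6; μ^(4)=-13

((1, 0, 0); (1, 1, 1); (0, 0, 2); (0, 1, 0))


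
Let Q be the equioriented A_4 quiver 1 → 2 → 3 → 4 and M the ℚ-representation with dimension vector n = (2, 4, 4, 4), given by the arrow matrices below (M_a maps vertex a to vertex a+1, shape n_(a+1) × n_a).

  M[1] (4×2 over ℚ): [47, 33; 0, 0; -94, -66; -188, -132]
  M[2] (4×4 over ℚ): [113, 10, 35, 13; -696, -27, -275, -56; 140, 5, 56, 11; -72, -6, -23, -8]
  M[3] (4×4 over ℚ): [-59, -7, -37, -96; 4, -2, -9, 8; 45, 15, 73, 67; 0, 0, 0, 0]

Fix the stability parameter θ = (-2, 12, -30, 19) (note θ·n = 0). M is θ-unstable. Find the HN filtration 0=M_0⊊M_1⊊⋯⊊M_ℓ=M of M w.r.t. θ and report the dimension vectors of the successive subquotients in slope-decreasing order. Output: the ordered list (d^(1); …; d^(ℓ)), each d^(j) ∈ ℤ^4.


Barcode: M ≅ I[1,1], I[1,4], I[2,3], I[2,4]^2, I[4,4]. HN layers by μ_θ (4 steps, strictly decreasing):
  μ^(1)=19; μ^(2)=-2; μ^(3)=-20/3; μ^(4)=-9

((0, 0, 0, 4); (1, 0, 0, 0); (1, 1, 1, 0); (0, 3, 3, 0))


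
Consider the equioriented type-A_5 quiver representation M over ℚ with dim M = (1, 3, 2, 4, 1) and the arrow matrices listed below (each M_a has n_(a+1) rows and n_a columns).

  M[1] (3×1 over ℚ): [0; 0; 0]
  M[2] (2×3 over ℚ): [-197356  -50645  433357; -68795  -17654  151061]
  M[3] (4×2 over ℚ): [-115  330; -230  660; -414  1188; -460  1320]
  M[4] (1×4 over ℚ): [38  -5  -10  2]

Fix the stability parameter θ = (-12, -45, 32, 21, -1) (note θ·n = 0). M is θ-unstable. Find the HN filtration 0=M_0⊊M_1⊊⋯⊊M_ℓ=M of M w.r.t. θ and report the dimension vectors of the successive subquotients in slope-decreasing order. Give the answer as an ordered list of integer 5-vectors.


Via rank(M_{q-1}∘⋯∘M_p): M ≅ I[1,1], I[2,2], I[2,3], I[2,4], I[4,4]^2, I[4,5].
μ_θ-semistable layers: μ^(1)=32; μ^(2)=53/2; μ^(3)=21; μ^(4)=10; μ^(5)=-12; μ^(6)=-45

((0, 0, 1, 0, 0); (0, 0, 1, 1, 0); (0, 0, 0, 2, 0); (0, 0, 0, 1, 1); (1, 0, 0, 0, 0); (0, 3, 0, 0, 0))


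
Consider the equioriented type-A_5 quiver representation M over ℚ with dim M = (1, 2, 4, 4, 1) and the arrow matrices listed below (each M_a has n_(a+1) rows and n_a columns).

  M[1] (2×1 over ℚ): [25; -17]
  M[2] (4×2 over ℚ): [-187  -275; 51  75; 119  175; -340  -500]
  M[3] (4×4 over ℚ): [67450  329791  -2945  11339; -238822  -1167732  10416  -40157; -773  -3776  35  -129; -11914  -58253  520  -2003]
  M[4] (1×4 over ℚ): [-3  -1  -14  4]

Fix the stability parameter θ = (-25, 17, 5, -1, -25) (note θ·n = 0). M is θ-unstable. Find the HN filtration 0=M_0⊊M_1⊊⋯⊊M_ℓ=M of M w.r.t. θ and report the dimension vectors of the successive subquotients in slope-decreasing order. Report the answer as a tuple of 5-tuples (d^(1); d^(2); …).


Barcode: M ≅ I[1,2], I[2,5], I[3,4]^3. HN layers by μ_θ (4 steps, strictly decreasing):
  μ^(1)=17; μ^(2)=2; μ^(3)=-1; μ^(4)=-25

((0, 1, 0, 0, 0); (0, 0, 3, 3, 0); (0, 1, 1, 1, 1); (1, 0, 0, 0, 0))


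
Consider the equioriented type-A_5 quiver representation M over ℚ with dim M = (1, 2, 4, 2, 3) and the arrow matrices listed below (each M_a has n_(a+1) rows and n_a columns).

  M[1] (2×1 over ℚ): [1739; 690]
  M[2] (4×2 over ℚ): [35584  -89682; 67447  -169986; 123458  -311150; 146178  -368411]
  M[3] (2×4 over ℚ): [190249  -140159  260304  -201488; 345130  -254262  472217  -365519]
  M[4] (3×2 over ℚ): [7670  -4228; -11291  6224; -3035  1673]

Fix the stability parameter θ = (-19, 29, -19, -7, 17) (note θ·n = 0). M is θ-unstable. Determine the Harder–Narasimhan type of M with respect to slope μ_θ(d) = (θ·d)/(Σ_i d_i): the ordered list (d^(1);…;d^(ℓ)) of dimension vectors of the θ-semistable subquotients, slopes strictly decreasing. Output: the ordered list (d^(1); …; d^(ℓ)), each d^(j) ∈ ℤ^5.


Interval decomposition of M: I[1,5], I[2,5], I[3,3]^2, I[5,5].
HN type (ℓ=3): μ^(1)=17; μ^(2)=1; μ^(3)=-19

((0, 0, 0, 0, 3); (0, 2, 2, 2, 0); (1, 0, 2, 0, 0))


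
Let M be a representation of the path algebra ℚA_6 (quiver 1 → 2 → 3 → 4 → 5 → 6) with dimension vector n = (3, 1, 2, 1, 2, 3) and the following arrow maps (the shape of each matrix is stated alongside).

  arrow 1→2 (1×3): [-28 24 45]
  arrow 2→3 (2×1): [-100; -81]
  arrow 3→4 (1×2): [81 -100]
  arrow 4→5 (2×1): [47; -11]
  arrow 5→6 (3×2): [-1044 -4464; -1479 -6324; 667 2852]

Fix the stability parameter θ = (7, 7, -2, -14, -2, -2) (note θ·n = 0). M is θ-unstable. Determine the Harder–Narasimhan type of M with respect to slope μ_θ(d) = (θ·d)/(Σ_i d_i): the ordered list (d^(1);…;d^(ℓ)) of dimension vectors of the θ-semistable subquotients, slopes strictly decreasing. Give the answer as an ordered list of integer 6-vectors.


Barcode: M ≅ I[1,1]^2, I[1,3], I[3,6], I[5,5], I[6,6]^2. HN layers by μ_θ (4 steps, strictly decreasing):
  μ^(1)=7; μ^(2)=4; μ^(3)=-2; μ^(4)=-8

((2, 0, 0, 0, 0, 0); (1, 1, 1, 0, 0, 0); (0, 0, 0, 0, 2, 3); (0, 0, 1, 1, 0, 0))


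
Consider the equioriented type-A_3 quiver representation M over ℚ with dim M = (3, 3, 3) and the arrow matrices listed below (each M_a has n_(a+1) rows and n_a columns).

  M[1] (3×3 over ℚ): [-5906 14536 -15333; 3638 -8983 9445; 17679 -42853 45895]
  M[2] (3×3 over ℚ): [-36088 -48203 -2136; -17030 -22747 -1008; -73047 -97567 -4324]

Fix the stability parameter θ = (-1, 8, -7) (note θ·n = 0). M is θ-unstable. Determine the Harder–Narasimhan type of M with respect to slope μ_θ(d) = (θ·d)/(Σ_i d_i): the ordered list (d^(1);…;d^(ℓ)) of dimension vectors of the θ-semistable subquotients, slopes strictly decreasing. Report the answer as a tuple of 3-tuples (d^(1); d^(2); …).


Interval decomposition of M: I[1,2], I[1,3]^2, I[3,3].
HN type (ℓ=4): μ^(1)=8; μ^(2)=1/2; μ^(3)=-1; μ^(4)=-7

((0, 1, 0); (0, 2, 2); (3, 0, 0); (0, 0, 1))


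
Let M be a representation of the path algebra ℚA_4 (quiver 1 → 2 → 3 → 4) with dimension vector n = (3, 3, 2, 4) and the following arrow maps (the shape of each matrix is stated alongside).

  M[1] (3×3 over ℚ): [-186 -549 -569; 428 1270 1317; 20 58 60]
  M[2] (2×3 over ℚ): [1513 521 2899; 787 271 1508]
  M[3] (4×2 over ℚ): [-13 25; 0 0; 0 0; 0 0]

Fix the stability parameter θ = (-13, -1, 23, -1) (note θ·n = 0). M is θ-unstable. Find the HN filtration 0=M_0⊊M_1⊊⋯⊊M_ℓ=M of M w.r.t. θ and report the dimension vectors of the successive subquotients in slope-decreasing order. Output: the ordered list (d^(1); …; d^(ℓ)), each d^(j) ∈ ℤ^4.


Barcode: M ≅ I[1,1], I[1,2], I[1,3], I[2,4], I[4,4]^3. HN layers by μ_θ (4 steps, strictly decreasing):
  μ^(1)=23; μ^(2)=11; μ^(3)=-1; μ^(4)=-13

((0, 0, 1, 0); (0, 0, 1, 1); (0, 3, 0, 3); (3, 0, 0, 0))


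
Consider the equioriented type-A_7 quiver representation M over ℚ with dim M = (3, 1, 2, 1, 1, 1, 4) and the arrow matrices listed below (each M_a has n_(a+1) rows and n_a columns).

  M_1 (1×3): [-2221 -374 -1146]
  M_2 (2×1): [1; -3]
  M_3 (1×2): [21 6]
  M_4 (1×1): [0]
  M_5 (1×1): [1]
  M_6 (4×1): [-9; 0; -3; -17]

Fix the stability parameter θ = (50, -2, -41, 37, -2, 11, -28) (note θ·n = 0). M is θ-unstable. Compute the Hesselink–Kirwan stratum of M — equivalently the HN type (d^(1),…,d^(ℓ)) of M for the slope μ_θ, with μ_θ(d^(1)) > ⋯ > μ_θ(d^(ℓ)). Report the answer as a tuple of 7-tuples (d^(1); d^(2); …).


Barcode: M ≅ I[1,1]^2, I[1,4], I[3,3], I[5,7], I[7,7]^3. HN layers by μ_θ (6 steps, strictly decreasing):
  μ^(1)=50; μ^(2)=37; μ^(3)=7/3; μ^(4)=-19/3; μ^(5)=-28; μ^(6)=-41

((2, 0, 0, 0, 0, 0, 0); (0, 0, 0, 1, 0, 0, 0); (1, 1, 1, 0, 0, 0, 0); (0, 0, 0, 0, 1, 1, 1); (0, 0, 0, 0, 0, 0, 3); (0, 0, 1, 0, 0, 0, 0))


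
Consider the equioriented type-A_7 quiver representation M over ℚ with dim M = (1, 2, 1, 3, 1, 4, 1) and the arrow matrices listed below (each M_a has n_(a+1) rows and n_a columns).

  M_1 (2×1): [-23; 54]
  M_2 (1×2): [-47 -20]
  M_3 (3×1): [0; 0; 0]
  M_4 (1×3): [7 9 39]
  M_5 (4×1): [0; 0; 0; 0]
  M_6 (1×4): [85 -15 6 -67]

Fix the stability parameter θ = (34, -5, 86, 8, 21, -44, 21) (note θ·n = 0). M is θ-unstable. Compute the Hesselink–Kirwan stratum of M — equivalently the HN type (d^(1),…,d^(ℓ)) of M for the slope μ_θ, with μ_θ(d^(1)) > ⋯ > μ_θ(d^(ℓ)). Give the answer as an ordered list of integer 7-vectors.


Interval decomposition of M: I[1,3], I[2,2], I[4,4]^2, I[4,5], I[6,6]^3, I[6,7].
HN type (ℓ=6): μ^(1)=86; μ^(2)=21; μ^(3)=29/2; μ^(4)=8; μ^(5)=-5; μ^(6)=-44

((0, 0, 1, 0, 0, 0, 0); (0, 0, 0, 0, 1, 0, 1); (1, 1, 0, 0, 0, 0, 0); (0, 0, 0, 3, 0, 0, 0); (0, 1, 0, 0, 0, 0, 0); (0, 0, 0, 0, 0, 4, 0))


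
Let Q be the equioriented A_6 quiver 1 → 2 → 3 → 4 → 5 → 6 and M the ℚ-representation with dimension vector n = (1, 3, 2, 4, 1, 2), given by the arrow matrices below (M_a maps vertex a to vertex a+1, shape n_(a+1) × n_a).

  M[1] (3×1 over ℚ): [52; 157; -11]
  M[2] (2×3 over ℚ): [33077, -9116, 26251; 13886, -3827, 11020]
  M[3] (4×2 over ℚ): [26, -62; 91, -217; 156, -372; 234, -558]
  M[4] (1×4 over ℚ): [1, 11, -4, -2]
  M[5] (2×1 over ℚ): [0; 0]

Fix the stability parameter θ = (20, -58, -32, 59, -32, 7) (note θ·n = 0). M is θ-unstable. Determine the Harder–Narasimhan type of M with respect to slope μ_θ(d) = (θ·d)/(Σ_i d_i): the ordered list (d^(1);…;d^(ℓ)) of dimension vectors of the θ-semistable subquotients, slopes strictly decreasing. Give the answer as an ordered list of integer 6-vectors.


Via rank(M_{q-1}∘⋯∘M_p): M ≅ I[1,3], I[2,2], I[2,5], I[4,4]^3, I[6,6]^2.
μ_θ-semistable layers: μ^(1)=59; μ^(2)=27/2; μ^(3)=7; μ^(4)=-70/3; μ^(5)=-32; μ^(6)=-58

((0, 0, 0, 3, 0, 0); (0, 0, 0, 1, 1, 0); (0, 0, 0, 0, 0, 2); (1, 1, 1, 0, 0, 0); (0, 0, 1, 0, 0, 0); (0, 2, 0, 0, 0, 0))


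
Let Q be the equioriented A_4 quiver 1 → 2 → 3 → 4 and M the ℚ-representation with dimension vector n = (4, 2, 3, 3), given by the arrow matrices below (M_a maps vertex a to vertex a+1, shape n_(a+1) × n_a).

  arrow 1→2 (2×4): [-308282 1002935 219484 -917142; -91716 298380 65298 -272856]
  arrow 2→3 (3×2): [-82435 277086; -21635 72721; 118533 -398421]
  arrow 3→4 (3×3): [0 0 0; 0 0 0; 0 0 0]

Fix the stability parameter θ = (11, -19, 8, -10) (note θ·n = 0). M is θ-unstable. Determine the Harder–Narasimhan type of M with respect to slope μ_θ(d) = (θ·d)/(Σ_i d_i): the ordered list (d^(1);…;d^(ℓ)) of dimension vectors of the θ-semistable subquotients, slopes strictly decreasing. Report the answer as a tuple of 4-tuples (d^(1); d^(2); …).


Interval decomposition of M: I[1,1]^2, I[1,3]^2, I[3,3], I[4,4]^3.
HN type (ℓ=4): μ^(1)=11; μ^(2)=8; μ^(3)=-4; μ^(4)=-10

((2, 0, 0, 0); (0, 0, 3, 0); (2, 2, 0, 0); (0, 0, 0, 3))


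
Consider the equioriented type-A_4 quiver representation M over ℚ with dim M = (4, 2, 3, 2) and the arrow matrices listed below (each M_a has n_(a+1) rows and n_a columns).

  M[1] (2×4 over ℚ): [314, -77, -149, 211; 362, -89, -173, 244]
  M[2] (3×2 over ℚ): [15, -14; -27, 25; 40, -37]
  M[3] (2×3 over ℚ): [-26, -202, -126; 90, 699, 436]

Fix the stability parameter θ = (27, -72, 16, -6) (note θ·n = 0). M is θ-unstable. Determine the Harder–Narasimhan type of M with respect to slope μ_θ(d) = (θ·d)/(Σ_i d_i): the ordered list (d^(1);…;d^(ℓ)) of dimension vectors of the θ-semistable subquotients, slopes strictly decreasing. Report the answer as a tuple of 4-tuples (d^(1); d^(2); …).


Barcode: M ≅ I[1,1]^2, I[1,3], I[1,4], I[3,4]. HN layers by μ_θ (4 steps, strictly decreasing):
  μ^(1)=27; μ^(2)=16; μ^(3)=5; μ^(4)=-45/2

((2, 0, 0, 0); (0, 0, 1, 0); (0, 0, 2, 2); (2, 2, 0, 0))


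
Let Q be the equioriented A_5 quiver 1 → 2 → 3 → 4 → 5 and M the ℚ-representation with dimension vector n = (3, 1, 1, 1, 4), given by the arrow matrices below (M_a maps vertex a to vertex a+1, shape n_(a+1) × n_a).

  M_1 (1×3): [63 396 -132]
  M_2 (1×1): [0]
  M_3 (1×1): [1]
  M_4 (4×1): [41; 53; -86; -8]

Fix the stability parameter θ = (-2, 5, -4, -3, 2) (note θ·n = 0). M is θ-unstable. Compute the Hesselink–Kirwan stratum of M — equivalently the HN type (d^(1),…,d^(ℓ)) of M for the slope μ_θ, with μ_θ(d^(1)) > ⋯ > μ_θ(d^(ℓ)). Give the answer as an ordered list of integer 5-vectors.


Via rank(M_{q-1}∘⋯∘M_p): M ≅ I[1,1]^2, I[1,2], I[3,5], I[5,5]^3.
μ_θ-semistable layers: μ^(1)=5; μ^(2)=2; μ^(3)=-2; μ^(4)=-3; μ^(5)=-4

((0, 1, 0, 0, 0); (0, 0, 0, 0, 4); (3, 0, 0, 0, 0); (0, 0, 0, 1, 0); (0, 0, 1, 0, 0))


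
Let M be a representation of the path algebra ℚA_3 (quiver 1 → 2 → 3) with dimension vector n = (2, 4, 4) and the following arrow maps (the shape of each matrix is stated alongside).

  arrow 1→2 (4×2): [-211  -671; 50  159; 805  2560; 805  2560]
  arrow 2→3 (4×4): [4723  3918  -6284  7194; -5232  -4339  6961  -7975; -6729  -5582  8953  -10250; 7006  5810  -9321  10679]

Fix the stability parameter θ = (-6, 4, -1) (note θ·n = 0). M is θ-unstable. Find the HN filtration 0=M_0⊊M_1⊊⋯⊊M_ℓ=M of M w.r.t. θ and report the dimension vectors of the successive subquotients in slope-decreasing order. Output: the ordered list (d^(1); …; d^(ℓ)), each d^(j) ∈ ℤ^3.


Via rank(M_{q-1}∘⋯∘M_p): M ≅ I[1,3]^2, I[2,3]^2.
μ_θ-semistable layers: μ^(1)=3/2; μ^(2)=-6

((0, 4, 4); (2, 0, 0))


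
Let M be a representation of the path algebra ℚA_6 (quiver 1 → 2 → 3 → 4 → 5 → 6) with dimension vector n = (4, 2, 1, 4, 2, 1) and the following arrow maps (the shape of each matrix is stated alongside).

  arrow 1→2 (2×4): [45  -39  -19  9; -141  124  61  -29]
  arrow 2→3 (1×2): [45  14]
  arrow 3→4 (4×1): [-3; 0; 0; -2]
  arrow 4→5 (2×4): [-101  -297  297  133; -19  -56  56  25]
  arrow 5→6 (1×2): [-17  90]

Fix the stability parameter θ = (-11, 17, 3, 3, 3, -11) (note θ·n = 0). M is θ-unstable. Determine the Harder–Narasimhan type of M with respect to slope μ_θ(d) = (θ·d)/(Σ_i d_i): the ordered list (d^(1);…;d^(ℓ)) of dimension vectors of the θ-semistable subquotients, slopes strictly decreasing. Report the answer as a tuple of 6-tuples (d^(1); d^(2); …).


Via rank(M_{q-1}∘⋯∘M_p): M ≅ I[1,1]^2, I[1,2], I[1,6], I[4,4]^2, I[4,5].
μ_θ-semistable layers: μ^(1)=17; μ^(2)=3; μ^(3)=-11

((0, 1, 0, 0, 0, 0); (0, 1, 1, 4, 2, 1); (4, 0, 0, 0, 0, 0))


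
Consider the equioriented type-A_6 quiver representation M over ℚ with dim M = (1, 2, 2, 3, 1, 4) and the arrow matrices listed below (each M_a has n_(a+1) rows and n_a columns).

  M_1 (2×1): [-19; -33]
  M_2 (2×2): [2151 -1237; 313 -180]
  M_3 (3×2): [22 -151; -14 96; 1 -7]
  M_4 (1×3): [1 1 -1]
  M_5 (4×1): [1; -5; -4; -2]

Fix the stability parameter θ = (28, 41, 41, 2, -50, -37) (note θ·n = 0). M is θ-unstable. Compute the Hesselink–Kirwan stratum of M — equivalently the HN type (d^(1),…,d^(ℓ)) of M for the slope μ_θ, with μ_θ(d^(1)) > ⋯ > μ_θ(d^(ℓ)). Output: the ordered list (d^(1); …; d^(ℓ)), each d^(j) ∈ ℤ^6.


Barcode: M ≅ I[1,4], I[2,6], I[4,4], I[6,6]^3. HN layers by μ_θ (4 steps, strictly decreasing):
  μ^(1)=28; μ^(2)=2; μ^(3)=-3/5; μ^(4)=-37

((1, 1, 1, 1, 0, 0); (0, 0, 0, 1, 0, 0); (0, 1, 1, 1, 1, 1); (0, 0, 0, 0, 0, 3))


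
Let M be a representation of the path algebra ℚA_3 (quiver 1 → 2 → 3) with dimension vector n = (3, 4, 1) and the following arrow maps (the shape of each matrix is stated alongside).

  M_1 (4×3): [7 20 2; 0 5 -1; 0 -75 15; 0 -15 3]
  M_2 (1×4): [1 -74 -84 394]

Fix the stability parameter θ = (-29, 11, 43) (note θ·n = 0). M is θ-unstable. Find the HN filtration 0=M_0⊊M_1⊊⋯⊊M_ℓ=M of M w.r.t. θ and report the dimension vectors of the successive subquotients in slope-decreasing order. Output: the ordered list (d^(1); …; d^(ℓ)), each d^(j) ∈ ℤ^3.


Via rank(M_{q-1}∘⋯∘M_p): M ≅ I[1,1], I[1,2], I[1,3], I[2,2]^2.
μ_θ-semistable layers: μ^(1)=43; μ^(2)=11; μ^(3)=-29

((0, 0, 1); (0, 4, 0); (3, 0, 0))
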